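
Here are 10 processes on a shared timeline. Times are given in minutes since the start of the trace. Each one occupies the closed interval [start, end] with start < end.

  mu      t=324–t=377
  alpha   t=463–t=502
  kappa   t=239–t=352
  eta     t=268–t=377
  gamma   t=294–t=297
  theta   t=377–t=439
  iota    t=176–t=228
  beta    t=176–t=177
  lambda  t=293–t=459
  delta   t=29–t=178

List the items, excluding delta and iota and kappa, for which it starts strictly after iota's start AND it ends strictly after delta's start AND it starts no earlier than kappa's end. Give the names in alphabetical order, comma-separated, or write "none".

Conditions: its start is strictly after iota's start (X.start > t=176) AND its end is strictly after delta's start (X.end > t=29) AND its start is no earlier than kappa's end (X.start >= t=352).
alpha: start t=463 > t=176? ✓; end t=502 > t=29? ✓; start t=463 >= t=352? ✓ → yes.
beta: start t=176 > t=176? ✗; end t=177 > t=29? ✓; start t=176 >= t=352? ✗ → no.
eta: start t=268 > t=176? ✓; end t=377 > t=29? ✓; start t=268 >= t=352? ✗ → no.
gamma: start t=294 > t=176? ✓; end t=297 > t=29? ✓; start t=294 >= t=352? ✗ → no.
lambda: start t=293 > t=176? ✓; end t=459 > t=29? ✓; start t=293 >= t=352? ✗ → no.
mu: start t=324 > t=176? ✓; end t=377 > t=29? ✓; start t=324 >= t=352? ✗ → no.
theta: start t=377 > t=176? ✓; end t=439 > t=29? ✓; start t=377 >= t=352? ✓ → yes.
Result: alpha, theta.

alpha, theta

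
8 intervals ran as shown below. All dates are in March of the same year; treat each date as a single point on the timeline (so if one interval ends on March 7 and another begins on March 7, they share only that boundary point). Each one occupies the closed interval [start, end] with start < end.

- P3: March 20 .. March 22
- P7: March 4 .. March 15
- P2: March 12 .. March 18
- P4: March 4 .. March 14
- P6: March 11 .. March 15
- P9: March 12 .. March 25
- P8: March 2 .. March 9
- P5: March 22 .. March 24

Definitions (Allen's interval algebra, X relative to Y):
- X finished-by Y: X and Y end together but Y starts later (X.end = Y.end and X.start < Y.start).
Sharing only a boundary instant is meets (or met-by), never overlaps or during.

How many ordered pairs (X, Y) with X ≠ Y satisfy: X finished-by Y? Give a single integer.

Checking all 56 ordered pairs for relation 'finished-by'; matching pairs in alphabetical order:
(P7, P6): P7 finished-by P6 ✓
Count: 1.

1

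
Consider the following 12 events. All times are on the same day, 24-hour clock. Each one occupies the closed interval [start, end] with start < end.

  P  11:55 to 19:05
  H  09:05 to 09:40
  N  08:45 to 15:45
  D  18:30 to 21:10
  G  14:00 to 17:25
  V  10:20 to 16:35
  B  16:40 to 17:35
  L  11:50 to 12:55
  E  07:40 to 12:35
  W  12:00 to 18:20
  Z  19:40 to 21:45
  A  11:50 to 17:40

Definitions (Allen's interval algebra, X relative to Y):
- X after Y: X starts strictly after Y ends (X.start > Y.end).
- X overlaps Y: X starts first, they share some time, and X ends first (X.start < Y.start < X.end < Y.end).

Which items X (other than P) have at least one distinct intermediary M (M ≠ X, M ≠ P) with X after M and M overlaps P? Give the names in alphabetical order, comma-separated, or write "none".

Target P = [11:55, 19:05].
Intermediaries M with M overlaps P: A, E, L, N, V.
Via A — items with X after A: D, Z.
Via E — items with X after E: B, D, G, Z.
Via L — items with X after L: B, D, G, Z.
Via N — items with X after N: B, D, Z.
Via V — items with X after V: B, D, Z.
Union: B, D, G, Z.

B, D, G, Z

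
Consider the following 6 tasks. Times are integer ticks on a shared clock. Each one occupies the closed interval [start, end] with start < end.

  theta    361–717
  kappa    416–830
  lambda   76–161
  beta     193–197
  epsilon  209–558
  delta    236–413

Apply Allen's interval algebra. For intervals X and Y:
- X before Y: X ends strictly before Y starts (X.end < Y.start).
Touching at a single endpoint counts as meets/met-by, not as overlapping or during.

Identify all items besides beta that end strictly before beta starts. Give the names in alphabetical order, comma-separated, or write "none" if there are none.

lambda

Target beta = [193, 197].
delta [236, 413] → after → no.
epsilon [209, 558] → after → no.
kappa [416, 830] → after → no.
lambda [76, 161] → before → yes.
theta [361, 717] → after → no.
Result: lambda.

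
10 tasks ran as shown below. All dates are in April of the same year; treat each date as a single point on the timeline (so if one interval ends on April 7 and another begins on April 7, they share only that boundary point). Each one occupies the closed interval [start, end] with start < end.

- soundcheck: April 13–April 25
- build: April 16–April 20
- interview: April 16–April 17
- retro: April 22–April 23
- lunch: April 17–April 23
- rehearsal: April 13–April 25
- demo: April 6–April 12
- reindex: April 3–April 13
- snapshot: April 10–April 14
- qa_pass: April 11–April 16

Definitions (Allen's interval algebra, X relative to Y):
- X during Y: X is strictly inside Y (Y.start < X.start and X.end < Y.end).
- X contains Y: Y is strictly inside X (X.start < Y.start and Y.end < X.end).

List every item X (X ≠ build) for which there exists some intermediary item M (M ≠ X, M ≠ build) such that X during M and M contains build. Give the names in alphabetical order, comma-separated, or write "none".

Target build = [April 16, April 20].
Intermediaries M with M contains build: rehearsal, soundcheck.
Via rehearsal — items with X during rehearsal: interview, lunch, retro.
Via soundcheck — items with X during soundcheck: interview, lunch, retro.
Union: interview, lunch, retro.

interview, lunch, retro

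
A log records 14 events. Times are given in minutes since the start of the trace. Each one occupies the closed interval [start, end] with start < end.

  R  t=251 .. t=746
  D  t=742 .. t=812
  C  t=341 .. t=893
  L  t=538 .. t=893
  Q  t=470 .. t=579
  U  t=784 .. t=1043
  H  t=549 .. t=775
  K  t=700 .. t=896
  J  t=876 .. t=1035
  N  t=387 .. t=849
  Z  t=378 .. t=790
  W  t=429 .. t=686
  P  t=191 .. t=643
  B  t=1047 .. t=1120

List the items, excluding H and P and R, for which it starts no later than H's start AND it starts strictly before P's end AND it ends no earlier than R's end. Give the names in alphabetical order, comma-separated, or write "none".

C, L, N, Z

Conditions: its start is no later than H's start (X.start <= t=549) AND its start is strictly before P's end (X.start < t=643) AND its end is no earlier than R's end (X.end >= t=746).
B: start t=1047 <= t=549? ✗; start t=1047 < t=643? ✗; end t=1120 >= t=746? ✓ → no.
C: start t=341 <= t=549? ✓; start t=341 < t=643? ✓; end t=893 >= t=746? ✓ → yes.
D: start t=742 <= t=549? ✗; start t=742 < t=643? ✗; end t=812 >= t=746? ✓ → no.
J: start t=876 <= t=549? ✗; start t=876 < t=643? ✗; end t=1035 >= t=746? ✓ → no.
K: start t=700 <= t=549? ✗; start t=700 < t=643? ✗; end t=896 >= t=746? ✓ → no.
L: start t=538 <= t=549? ✓; start t=538 < t=643? ✓; end t=893 >= t=746? ✓ → yes.
N: start t=387 <= t=549? ✓; start t=387 < t=643? ✓; end t=849 >= t=746? ✓ → yes.
Q: start t=470 <= t=549? ✓; start t=470 < t=643? ✓; end t=579 >= t=746? ✗ → no.
U: start t=784 <= t=549? ✗; start t=784 < t=643? ✗; end t=1043 >= t=746? ✓ → no.
W: start t=429 <= t=549? ✓; start t=429 < t=643? ✓; end t=686 >= t=746? ✗ → no.
Z: start t=378 <= t=549? ✓; start t=378 < t=643? ✓; end t=790 >= t=746? ✓ → yes.
Result: C, L, N, Z.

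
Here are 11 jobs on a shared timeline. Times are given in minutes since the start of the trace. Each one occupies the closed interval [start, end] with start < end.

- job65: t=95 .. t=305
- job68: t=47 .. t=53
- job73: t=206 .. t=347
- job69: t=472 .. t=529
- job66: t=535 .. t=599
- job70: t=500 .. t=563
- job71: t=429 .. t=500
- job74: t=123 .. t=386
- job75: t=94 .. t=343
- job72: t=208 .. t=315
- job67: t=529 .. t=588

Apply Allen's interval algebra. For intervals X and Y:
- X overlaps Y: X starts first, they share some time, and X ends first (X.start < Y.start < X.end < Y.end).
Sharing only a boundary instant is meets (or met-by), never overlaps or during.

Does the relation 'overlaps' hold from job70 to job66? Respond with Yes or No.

job70 = [t=500, t=563], job66 = [t=535, t=599].
Actual relation of job70 to job66: overlaps.
Asked whether 'overlaps' holds → Yes.

Yes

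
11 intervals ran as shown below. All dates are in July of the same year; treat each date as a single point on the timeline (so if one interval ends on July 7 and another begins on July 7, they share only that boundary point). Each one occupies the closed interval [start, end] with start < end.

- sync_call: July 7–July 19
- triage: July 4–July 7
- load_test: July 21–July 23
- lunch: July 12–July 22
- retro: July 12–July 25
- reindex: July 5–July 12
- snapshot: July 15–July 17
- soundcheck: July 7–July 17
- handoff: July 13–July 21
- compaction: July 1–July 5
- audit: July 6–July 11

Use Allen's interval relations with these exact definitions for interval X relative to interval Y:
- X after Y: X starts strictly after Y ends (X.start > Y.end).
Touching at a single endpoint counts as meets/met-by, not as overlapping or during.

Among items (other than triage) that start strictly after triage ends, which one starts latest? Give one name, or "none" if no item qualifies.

Target triage = [July 4, July 7].
audit [July 6, July 11] → overlapped-by → excluded.
compaction [July 1, July 5] → overlaps → excluded.
handoff [July 13, July 21] → after → candidate.
load_test [July 21, July 23] → after → candidate.
lunch [July 12, July 22] → after → candidate.
reindex [July 5, July 12] → overlapped-by → excluded.
retro [July 12, July 25] → after → candidate.
snapshot [July 15, July 17] → after → candidate.
soundcheck [July 7, July 17] → met-by → excluded.
sync_call [July 7, July 19] → met-by → excluded.
Among candidates, latest start is July 21 → load_test.

load_test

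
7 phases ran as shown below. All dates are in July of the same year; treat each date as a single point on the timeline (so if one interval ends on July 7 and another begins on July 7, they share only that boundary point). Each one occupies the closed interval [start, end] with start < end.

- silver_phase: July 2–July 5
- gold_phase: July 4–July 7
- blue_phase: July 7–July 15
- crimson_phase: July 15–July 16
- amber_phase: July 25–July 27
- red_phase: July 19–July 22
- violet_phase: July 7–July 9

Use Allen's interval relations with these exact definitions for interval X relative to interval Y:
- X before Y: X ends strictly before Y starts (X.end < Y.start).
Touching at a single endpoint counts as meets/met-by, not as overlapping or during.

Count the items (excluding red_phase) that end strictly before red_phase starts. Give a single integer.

Target red_phase = [July 19, July 22].
amber_phase [July 25, July 27] → after → no.
blue_phase [July 7, July 15] → before → counts.
crimson_phase [July 15, July 16] → before → counts.
gold_phase [July 4, July 7] → before → counts.
silver_phase [July 2, July 5] → before → counts.
violet_phase [July 7, July 9] → before → counts.
Total: 5.

5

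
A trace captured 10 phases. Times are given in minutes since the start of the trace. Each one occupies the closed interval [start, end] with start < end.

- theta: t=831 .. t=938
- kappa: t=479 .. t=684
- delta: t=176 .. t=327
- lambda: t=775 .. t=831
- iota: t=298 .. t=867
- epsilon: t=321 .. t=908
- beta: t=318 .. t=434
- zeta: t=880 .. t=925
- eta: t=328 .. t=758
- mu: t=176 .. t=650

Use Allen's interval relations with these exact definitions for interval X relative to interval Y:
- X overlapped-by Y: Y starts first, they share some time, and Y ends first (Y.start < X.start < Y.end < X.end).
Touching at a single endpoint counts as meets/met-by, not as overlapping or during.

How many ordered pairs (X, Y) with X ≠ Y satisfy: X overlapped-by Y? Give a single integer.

13

Checking all 90 ordered pairs for relation 'overlapped-by'; matching pairs in alphabetical order:
(beta, delta): beta overlapped-by delta ✓
(epsilon, beta): epsilon overlapped-by beta ✓
(epsilon, delta): epsilon overlapped-by delta ✓
(epsilon, iota): epsilon overlapped-by iota ✓
(epsilon, mu): epsilon overlapped-by mu ✓
(eta, beta): eta overlapped-by beta ✓
(eta, mu): eta overlapped-by mu ✓
(iota, delta): iota overlapped-by delta ✓
(iota, mu): iota overlapped-by mu ✓
(kappa, mu): kappa overlapped-by mu ✓
(theta, epsilon): theta overlapped-by epsilon ✓
(theta, iota): theta overlapped-by iota ✓
(zeta, epsilon): zeta overlapped-by epsilon ✓
Count: 13.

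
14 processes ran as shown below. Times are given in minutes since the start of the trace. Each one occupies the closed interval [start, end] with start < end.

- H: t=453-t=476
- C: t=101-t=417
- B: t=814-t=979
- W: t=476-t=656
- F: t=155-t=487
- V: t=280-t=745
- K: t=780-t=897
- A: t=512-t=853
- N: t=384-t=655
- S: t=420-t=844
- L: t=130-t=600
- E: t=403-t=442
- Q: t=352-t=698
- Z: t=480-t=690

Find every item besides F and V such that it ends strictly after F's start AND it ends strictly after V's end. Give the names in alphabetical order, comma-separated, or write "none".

A, B, K, S

Conditions: its end is strictly after F's start (X.end > t=155) AND its end is strictly after V's end (X.end > t=745).
A: end t=853 > t=155? ✓; end t=853 > t=745? ✓ → yes.
B: end t=979 > t=155? ✓; end t=979 > t=745? ✓ → yes.
C: end t=417 > t=155? ✓; end t=417 > t=745? ✗ → no.
E: end t=442 > t=155? ✓; end t=442 > t=745? ✗ → no.
H: end t=476 > t=155? ✓; end t=476 > t=745? ✗ → no.
K: end t=897 > t=155? ✓; end t=897 > t=745? ✓ → yes.
L: end t=600 > t=155? ✓; end t=600 > t=745? ✗ → no.
N: end t=655 > t=155? ✓; end t=655 > t=745? ✗ → no.
Q: end t=698 > t=155? ✓; end t=698 > t=745? ✗ → no.
S: end t=844 > t=155? ✓; end t=844 > t=745? ✓ → yes.
W: end t=656 > t=155? ✓; end t=656 > t=745? ✗ → no.
Z: end t=690 > t=155? ✓; end t=690 > t=745? ✗ → no.
Result: A, B, K, S.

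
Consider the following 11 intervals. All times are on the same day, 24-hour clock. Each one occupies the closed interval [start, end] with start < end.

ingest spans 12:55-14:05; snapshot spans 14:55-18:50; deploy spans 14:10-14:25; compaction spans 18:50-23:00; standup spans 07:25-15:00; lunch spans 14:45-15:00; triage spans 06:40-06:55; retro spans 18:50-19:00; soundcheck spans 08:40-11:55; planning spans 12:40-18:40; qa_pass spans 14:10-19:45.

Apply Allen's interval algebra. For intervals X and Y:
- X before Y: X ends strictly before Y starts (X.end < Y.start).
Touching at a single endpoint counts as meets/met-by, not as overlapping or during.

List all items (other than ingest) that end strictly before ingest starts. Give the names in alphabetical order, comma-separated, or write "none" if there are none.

soundcheck, triage

Target ingest = [12:55, 14:05].
compaction [18:50, 23:00] → after → no.
deploy [14:10, 14:25] → after → no.
lunch [14:45, 15:00] → after → no.
planning [12:40, 18:40] → contains → no.
qa_pass [14:10, 19:45] → after → no.
retro [18:50, 19:00] → after → no.
snapshot [14:55, 18:50] → after → no.
soundcheck [08:40, 11:55] → before → yes.
standup [07:25, 15:00] → contains → no.
triage [06:40, 06:55] → before → yes.
Result: soundcheck, triage.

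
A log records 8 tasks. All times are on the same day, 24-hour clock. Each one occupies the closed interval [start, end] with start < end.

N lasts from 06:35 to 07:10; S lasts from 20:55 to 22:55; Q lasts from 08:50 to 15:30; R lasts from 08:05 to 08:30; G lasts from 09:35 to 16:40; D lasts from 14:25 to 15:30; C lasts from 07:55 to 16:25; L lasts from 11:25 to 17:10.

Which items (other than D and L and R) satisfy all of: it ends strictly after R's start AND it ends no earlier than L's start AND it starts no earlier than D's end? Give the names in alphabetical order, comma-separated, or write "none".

S

Conditions: its end is strictly after R's start (X.end > 08:05) AND its end is no earlier than L's start (X.end >= 11:25) AND its start is no earlier than D's end (X.start >= 15:30).
C: end 16:25 > 08:05? ✓; end 16:25 >= 11:25? ✓; start 07:55 >= 15:30? ✗ → no.
G: end 16:40 > 08:05? ✓; end 16:40 >= 11:25? ✓; start 09:35 >= 15:30? ✗ → no.
N: end 07:10 > 08:05? ✗; end 07:10 >= 11:25? ✗; start 06:35 >= 15:30? ✗ → no.
Q: end 15:30 > 08:05? ✓; end 15:30 >= 11:25? ✓; start 08:50 >= 15:30? ✗ → no.
S: end 22:55 > 08:05? ✓; end 22:55 >= 11:25? ✓; start 20:55 >= 15:30? ✓ → yes.
Result: S.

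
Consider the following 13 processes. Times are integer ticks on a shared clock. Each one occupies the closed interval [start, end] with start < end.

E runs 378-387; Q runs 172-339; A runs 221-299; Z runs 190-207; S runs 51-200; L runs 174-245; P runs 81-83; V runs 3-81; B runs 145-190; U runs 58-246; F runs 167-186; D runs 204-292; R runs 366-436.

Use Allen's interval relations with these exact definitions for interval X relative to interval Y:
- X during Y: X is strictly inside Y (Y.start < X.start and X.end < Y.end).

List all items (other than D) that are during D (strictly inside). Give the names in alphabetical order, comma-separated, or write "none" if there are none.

none

Target D = [204, 292].
A [221, 299] → overlapped-by → no.
B [145, 190] → before → no.
E [378, 387] → after → no.
F [167, 186] → before → no.
L [174, 245] → overlaps → no.
P [81, 83] → before → no.
Q [172, 339] → contains → no.
R [366, 436] → after → no.
S [51, 200] → before → no.
U [58, 246] → overlaps → no.
V [3, 81] → before → no.
Z [190, 207] → overlaps → no.
Result: none.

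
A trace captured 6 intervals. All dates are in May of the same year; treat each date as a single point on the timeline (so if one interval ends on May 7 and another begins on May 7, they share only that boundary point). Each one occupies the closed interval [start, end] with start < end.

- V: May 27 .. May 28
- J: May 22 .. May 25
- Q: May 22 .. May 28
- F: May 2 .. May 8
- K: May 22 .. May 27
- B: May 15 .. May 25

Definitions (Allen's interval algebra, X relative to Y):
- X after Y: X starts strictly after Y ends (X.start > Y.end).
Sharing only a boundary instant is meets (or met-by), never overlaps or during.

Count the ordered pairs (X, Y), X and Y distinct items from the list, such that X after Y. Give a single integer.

Checking all 30 ordered pairs for relation 'after'; matching pairs in alphabetical order:
(B, F): B after F ✓
(J, F): J after F ✓
(K, F): K after F ✓
(Q, F): Q after F ✓
(V, B): V after B ✓
(V, F): V after F ✓
(V, J): V after J ✓
Count: 7.

7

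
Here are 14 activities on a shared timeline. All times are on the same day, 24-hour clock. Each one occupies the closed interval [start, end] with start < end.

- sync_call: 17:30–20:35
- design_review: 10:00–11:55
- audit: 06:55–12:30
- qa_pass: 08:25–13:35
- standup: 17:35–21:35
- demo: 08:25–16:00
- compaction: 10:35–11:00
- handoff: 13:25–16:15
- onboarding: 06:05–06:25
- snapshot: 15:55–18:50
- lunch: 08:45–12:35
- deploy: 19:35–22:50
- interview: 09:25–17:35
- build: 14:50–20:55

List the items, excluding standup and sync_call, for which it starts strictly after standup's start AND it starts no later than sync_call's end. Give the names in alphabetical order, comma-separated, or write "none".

Conditions: its start is strictly after standup's start (X.start > 17:35) AND its start is no later than sync_call's end (X.start <= 20:35).
audit: start 06:55 > 17:35? ✗; start 06:55 <= 20:35? ✓ → no.
build: start 14:50 > 17:35? ✗; start 14:50 <= 20:35? ✓ → no.
compaction: start 10:35 > 17:35? ✗; start 10:35 <= 20:35? ✓ → no.
demo: start 08:25 > 17:35? ✗; start 08:25 <= 20:35? ✓ → no.
deploy: start 19:35 > 17:35? ✓; start 19:35 <= 20:35? ✓ → yes.
design_review: start 10:00 > 17:35? ✗; start 10:00 <= 20:35? ✓ → no.
handoff: start 13:25 > 17:35? ✗; start 13:25 <= 20:35? ✓ → no.
interview: start 09:25 > 17:35? ✗; start 09:25 <= 20:35? ✓ → no.
lunch: start 08:45 > 17:35? ✗; start 08:45 <= 20:35? ✓ → no.
onboarding: start 06:05 > 17:35? ✗; start 06:05 <= 20:35? ✓ → no.
qa_pass: start 08:25 > 17:35? ✗; start 08:25 <= 20:35? ✓ → no.
snapshot: start 15:55 > 17:35? ✗; start 15:55 <= 20:35? ✓ → no.
Result: deploy.

deploy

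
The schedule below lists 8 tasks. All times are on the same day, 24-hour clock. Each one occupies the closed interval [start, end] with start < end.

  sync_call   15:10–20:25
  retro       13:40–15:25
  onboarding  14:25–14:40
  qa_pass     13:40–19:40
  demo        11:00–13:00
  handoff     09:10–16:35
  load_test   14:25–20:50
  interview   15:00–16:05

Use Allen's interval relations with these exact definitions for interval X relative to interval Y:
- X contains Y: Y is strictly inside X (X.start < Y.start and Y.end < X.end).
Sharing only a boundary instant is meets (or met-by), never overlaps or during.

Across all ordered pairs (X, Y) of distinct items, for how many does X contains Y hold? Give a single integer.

9

Checking all 56 ordered pairs for relation 'contains'; matching pairs in alphabetical order:
(handoff, demo): handoff contains demo ✓
(handoff, interview): handoff contains interview ✓
(handoff, onboarding): handoff contains onboarding ✓
(handoff, retro): handoff contains retro ✓
(load_test, interview): load_test contains interview ✓
(load_test, sync_call): load_test contains sync_call ✓
(qa_pass, interview): qa_pass contains interview ✓
(qa_pass, onboarding): qa_pass contains onboarding ✓
(retro, onboarding): retro contains onboarding ✓
Count: 9.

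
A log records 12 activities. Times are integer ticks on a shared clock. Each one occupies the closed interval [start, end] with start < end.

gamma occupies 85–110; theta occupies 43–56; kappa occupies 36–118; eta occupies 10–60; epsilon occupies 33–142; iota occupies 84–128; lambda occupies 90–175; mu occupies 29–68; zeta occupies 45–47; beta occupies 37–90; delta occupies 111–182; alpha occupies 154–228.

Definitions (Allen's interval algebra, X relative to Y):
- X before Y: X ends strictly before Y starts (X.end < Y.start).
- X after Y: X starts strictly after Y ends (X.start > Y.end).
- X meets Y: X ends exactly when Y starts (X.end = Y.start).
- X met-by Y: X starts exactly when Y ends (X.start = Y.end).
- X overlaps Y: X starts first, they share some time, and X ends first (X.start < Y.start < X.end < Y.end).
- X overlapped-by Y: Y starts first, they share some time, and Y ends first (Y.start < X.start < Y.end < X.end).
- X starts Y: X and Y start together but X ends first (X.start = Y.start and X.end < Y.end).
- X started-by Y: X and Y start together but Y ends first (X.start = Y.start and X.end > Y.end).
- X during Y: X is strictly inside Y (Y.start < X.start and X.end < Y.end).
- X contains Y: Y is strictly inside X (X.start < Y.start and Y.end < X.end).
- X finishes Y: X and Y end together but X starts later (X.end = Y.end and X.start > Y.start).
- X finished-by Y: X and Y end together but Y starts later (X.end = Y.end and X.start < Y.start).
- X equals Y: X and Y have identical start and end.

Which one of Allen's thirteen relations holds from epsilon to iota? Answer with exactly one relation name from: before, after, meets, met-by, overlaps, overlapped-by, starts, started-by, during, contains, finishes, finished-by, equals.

contains

epsilon = [33, 142]; iota = [84, 128].
Compare endpoints: epsilon.start < iota.start, epsilon.start < iota.end, epsilon.end > iota.start, epsilon.end > iota.end.
That pattern is 'contains'.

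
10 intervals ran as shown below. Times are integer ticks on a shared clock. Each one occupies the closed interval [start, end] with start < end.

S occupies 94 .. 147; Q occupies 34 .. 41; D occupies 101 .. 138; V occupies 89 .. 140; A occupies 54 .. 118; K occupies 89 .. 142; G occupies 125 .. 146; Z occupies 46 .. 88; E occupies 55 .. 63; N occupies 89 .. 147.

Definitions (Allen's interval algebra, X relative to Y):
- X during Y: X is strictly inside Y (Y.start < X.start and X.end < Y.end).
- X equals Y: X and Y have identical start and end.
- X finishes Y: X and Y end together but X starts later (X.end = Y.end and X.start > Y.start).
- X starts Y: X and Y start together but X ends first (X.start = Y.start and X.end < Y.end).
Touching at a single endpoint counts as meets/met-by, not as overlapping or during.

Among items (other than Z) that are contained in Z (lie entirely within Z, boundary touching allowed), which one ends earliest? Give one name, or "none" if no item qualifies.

E

Target Z = [46, 88].
A [54, 118] → overlapped-by → excluded.
D [101, 138] → after → excluded.
E [55, 63] → during → candidate.
G [125, 146] → after → excluded.
K [89, 142] → after → excluded.
N [89, 147] → after → excluded.
Q [34, 41] → before → excluded.
S [94, 147] → after → excluded.
V [89, 140] → after → excluded.
Among candidates, earliest end is 63 → E.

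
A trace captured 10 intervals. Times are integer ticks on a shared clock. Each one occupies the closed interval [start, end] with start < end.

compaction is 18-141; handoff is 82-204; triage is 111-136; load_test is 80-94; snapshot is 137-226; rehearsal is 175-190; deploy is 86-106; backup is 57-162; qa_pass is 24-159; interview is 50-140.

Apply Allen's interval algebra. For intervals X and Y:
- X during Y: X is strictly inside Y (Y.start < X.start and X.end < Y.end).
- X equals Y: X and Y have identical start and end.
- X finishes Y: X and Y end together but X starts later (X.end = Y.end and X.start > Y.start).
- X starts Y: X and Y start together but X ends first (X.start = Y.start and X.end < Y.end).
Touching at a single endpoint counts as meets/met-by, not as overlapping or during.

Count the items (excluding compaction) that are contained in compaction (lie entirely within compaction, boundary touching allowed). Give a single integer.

Target compaction = [18, 141].
backup [57, 162] → overlapped-by → no.
deploy [86, 106] → during → counts.
handoff [82, 204] → overlapped-by → no.
interview [50, 140] → during → counts.
load_test [80, 94] → during → counts.
qa_pass [24, 159] → overlapped-by → no.
rehearsal [175, 190] → after → no.
snapshot [137, 226] → overlapped-by → no.
triage [111, 136] → during → counts.
Total: 4.

4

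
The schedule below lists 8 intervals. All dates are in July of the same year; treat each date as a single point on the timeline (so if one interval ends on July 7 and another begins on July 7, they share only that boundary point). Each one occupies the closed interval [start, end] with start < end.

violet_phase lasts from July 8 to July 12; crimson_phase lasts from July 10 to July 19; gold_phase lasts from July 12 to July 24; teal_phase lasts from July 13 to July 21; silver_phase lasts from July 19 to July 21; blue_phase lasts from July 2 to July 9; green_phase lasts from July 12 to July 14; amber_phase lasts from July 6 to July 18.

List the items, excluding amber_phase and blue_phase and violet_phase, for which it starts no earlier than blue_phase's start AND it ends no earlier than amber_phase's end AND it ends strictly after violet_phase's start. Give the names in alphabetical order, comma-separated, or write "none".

crimson_phase, gold_phase, silver_phase, teal_phase

Conditions: its start is no earlier than blue_phase's start (X.start >= July 2) AND its end is no earlier than amber_phase's end (X.end >= July 18) AND its end is strictly after violet_phase's start (X.end > July 8).
crimson_phase: start July 10 >= July 2? ✓; end July 19 >= July 18? ✓; end July 19 > July 8? ✓ → yes.
gold_phase: start July 12 >= July 2? ✓; end July 24 >= July 18? ✓; end July 24 > July 8? ✓ → yes.
green_phase: start July 12 >= July 2? ✓; end July 14 >= July 18? ✗; end July 14 > July 8? ✓ → no.
silver_phase: start July 19 >= July 2? ✓; end July 21 >= July 18? ✓; end July 21 > July 8? ✓ → yes.
teal_phase: start July 13 >= July 2? ✓; end July 21 >= July 18? ✓; end July 21 > July 8? ✓ → yes.
Result: crimson_phase, gold_phase, silver_phase, teal_phase.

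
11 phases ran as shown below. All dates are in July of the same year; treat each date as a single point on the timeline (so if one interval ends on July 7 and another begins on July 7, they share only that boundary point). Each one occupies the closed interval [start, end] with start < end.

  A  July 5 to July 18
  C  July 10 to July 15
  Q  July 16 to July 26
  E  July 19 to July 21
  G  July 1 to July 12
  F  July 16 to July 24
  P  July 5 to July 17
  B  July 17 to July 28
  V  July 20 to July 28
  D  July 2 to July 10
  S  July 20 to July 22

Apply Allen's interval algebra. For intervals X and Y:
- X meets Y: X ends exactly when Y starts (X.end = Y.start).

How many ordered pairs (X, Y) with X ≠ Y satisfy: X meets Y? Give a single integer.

Checking all 110 ordered pairs for relation 'meets'; matching pairs in alphabetical order:
(D, C): D meets C ✓
(P, B): P meets B ✓
Count: 2.

2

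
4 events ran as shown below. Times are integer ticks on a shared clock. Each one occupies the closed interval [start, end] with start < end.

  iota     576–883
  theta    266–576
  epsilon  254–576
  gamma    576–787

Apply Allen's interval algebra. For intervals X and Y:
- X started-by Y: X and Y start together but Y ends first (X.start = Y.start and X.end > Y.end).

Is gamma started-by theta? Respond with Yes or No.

gamma = [576, 787], theta = [266, 576].
Actual relation of gamma to theta: met-by.
Asked whether 'started-by' holds → No.

No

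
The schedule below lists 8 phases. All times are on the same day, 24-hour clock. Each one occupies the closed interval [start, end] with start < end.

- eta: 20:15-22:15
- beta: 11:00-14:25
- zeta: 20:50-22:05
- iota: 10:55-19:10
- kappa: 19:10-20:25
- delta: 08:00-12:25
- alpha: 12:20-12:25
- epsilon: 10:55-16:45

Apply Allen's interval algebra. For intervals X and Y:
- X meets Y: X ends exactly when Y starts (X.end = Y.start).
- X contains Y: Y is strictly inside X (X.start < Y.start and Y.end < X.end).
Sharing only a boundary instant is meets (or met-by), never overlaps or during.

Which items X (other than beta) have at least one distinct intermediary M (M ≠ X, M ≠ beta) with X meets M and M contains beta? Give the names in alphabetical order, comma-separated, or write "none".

none

Target beta = [11:00, 14:25].
Intermediaries M with M contains beta: epsilon, iota.
Via epsilon — items with X meets epsilon: none.
Via iota — items with X meets iota: none.
Union: none.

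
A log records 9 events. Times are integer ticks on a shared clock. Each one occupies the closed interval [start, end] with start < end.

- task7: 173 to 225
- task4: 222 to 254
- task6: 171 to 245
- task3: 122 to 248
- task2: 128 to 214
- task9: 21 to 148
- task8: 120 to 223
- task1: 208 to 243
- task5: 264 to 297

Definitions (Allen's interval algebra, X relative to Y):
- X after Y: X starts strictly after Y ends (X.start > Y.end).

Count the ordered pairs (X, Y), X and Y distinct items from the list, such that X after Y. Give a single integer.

Checking all 72 ordered pairs for relation 'after'; matching pairs in alphabetical order:
(task1, task9): task1 after task9 ✓
(task4, task2): task4 after task2 ✓
(task4, task9): task4 after task9 ✓
(task5, task1): task5 after task1 ✓
(task5, task2): task5 after task2 ✓
(task5, task3): task5 after task3 ✓
(task5, task4): task5 after task4 ✓
(task5, task6): task5 after task6 ✓
(task5, task7): task5 after task7 ✓
(task5, task8): task5 after task8 ✓
(task5, task9): task5 after task9 ✓
(task6, task9): task6 after task9 ✓
(task7, task9): task7 after task9 ✓
Count: 13.

13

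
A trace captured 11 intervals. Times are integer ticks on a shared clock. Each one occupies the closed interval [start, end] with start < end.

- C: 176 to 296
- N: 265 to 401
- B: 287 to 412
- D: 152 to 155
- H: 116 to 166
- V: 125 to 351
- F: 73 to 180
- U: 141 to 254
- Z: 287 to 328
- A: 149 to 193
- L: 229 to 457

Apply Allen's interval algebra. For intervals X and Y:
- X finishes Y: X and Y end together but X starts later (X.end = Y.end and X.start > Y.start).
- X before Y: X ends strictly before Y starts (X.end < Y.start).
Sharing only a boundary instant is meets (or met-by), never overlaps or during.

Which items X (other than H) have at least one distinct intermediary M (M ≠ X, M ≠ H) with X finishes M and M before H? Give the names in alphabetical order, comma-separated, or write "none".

none

Target H = [116, 166].
Intermediaries M with M before H: none.
Union: none.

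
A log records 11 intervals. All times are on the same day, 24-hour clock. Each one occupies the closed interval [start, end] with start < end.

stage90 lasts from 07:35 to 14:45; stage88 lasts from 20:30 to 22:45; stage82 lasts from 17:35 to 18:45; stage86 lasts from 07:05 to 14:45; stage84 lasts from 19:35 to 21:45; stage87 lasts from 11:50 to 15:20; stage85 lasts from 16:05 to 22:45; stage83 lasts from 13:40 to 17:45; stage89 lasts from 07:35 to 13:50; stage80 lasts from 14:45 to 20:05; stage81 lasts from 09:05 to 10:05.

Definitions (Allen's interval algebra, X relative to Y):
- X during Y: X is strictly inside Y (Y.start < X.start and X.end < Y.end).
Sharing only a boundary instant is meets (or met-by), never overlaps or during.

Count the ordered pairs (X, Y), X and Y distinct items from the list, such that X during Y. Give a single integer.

7

Checking all 110 ordered pairs for relation 'during'; matching pairs in alphabetical order:
(stage81, stage86): stage81 during stage86 ✓
(stage81, stage89): stage81 during stage89 ✓
(stage81, stage90): stage81 during stage90 ✓
(stage82, stage80): stage82 during stage80 ✓
(stage82, stage85): stage82 during stage85 ✓
(stage84, stage85): stage84 during stage85 ✓
(stage89, stage86): stage89 during stage86 ✓
Count: 7.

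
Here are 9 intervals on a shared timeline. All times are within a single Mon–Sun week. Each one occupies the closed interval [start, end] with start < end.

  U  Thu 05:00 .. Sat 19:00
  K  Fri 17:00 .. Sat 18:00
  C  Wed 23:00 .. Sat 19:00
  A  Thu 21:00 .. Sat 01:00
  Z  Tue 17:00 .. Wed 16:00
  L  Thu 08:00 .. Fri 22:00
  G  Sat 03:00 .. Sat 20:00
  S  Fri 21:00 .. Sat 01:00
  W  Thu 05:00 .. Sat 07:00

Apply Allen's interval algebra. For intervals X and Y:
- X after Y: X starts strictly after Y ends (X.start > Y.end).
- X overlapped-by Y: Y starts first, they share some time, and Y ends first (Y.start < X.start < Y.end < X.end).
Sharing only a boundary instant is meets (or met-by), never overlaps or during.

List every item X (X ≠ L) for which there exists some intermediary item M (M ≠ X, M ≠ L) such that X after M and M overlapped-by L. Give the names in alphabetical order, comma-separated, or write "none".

G

Target L = [Thu 08:00, Fri 22:00].
Intermediaries M with M overlapped-by L: A, K, S.
Via A — items with X after A: G.
Via K — items with X after K: none.
Via S — items with X after S: G.
Union: G.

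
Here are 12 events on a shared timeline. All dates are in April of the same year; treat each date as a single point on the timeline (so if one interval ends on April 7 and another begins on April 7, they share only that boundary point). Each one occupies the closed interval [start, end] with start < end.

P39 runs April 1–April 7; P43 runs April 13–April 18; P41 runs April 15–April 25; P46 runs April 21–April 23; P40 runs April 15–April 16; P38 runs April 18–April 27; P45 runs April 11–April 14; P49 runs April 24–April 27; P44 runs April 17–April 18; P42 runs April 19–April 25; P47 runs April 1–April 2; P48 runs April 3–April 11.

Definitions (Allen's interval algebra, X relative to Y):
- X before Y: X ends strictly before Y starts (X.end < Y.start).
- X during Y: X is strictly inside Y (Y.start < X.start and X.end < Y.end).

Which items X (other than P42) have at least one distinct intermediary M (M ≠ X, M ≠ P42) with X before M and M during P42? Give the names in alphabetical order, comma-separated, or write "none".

P39, P40, P43, P44, P45, P47, P48

Target P42 = [April 19, April 25].
Intermediaries M with M during P42: P46.
Via P46 — items with X before P46: P39, P40, P43, P44, P45, P47, P48.
Union: P39, P40, P43, P44, P45, P47, P48.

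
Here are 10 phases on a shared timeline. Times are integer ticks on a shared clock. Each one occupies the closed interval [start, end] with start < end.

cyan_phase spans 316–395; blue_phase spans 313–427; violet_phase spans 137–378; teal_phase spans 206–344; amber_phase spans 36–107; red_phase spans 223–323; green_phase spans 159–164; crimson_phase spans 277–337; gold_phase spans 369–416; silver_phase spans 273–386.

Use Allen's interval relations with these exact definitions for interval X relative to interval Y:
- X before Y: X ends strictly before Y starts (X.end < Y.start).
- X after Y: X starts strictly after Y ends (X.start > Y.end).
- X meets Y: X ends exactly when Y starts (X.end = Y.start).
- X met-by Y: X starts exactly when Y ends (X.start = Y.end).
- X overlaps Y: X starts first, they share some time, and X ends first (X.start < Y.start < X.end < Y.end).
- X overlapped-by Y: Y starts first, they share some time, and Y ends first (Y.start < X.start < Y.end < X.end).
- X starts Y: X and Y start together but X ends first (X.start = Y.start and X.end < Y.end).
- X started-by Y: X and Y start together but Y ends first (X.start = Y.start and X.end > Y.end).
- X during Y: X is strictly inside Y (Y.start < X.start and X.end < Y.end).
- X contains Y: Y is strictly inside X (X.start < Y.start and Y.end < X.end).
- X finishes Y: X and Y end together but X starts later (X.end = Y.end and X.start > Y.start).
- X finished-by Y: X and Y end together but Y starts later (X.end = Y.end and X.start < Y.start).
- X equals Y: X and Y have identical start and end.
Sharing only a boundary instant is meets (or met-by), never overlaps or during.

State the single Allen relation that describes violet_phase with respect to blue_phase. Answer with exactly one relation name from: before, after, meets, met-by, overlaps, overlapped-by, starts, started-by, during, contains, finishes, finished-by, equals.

overlaps

violet_phase = [137, 378]; blue_phase = [313, 427].
Compare endpoints: violet_phase.start < blue_phase.start, violet_phase.start < blue_phase.end, violet_phase.end > blue_phase.start, violet_phase.end < blue_phase.end.
That pattern is 'overlaps'.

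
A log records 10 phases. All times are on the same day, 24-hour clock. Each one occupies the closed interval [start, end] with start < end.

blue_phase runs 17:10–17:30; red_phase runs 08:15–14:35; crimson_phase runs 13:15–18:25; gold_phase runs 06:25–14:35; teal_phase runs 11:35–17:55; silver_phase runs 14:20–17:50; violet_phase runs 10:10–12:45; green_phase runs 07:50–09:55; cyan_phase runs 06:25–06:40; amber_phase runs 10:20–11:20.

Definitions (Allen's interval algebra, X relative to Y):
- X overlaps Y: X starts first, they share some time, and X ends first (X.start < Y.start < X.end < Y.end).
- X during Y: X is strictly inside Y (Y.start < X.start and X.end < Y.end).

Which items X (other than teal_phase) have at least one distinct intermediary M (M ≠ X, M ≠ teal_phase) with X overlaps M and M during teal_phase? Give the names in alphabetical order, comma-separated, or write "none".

Target teal_phase = [11:35, 17:55].
Intermediaries M with M during teal_phase: blue_phase, silver_phase.
Via blue_phase — items with X overlaps blue_phase: none.
Via silver_phase — items with X overlaps silver_phase: gold_phase, red_phase.
Union: gold_phase, red_phase.

gold_phase, red_phase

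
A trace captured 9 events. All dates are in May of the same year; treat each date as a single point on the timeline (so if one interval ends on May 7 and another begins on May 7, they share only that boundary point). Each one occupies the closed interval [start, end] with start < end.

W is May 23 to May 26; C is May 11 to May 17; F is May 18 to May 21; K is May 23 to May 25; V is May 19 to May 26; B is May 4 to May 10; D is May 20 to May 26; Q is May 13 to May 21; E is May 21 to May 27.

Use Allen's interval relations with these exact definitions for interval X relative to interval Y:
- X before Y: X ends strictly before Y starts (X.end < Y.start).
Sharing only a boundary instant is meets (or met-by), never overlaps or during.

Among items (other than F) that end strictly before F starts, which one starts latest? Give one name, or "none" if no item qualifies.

Target F = [May 18, May 21].
B [May 4, May 10] → before → candidate.
C [May 11, May 17] → before → candidate.
D [May 20, May 26] → overlapped-by → excluded.
E [May 21, May 27] → met-by → excluded.
K [May 23, May 25] → after → excluded.
Q [May 13, May 21] → finished-by → excluded.
V [May 19, May 26] → overlapped-by → excluded.
W [May 23, May 26] → after → excluded.
Among candidates, latest start is May 11 → C.

C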